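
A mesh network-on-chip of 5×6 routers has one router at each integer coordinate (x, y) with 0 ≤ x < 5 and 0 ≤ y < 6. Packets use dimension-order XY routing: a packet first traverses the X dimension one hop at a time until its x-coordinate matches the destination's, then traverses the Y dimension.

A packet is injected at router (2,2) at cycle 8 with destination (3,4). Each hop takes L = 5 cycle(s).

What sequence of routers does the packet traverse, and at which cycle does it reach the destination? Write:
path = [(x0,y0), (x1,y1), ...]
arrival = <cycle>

hop 0: (2,2) @ cyc 8
hop 1: (3,2) @ cyc 13  [E]
hop 2: (3,3) @ cyc 18  [N]
hop 3: (3,4) @ cyc 23  [N]

path = [(2,2), (3,2), (3,3), (3,4)]
arrival = 23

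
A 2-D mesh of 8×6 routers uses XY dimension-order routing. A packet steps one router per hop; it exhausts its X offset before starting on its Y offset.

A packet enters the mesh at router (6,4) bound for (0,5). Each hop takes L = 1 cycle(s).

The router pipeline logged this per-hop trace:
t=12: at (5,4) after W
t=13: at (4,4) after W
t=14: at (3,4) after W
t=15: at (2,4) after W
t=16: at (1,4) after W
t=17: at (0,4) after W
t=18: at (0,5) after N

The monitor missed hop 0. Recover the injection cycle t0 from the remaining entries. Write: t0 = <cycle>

t0 = 11

At hop 1 the cycle is 12; in general cyc_k = t0 + kL.
Therefore t0 = 12 − L = 11.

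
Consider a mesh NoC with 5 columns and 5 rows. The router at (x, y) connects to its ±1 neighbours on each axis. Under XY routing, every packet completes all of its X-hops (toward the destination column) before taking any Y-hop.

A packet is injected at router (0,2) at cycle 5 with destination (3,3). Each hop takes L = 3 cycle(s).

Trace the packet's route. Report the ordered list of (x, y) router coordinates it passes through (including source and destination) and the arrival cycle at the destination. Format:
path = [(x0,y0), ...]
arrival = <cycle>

  0. router=(0,2) cycle=5 (inject)
  1. router=(1,2) cycle=8 dir=E
  2. router=(2,2) cycle=11 dir=E
  3. router=(3,2) cycle=14 dir=E
  4. router=(3,3) cycle=17 dir=N

path = [(0,2), (1,2), (2,2), (3,2), (3,3)]
arrival = 17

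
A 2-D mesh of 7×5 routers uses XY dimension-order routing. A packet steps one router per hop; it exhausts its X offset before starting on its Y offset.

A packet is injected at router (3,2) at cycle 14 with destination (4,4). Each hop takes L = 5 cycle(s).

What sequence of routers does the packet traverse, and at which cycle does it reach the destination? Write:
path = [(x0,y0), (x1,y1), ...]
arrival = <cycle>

hop 0: (3,2) @ cyc 14
hop 1: (4,2) @ cyc 19  [E]
hop 2: (4,3) @ cyc 24  [N]
hop 3: (4,4) @ cyc 29  [N]

path = [(3,2), (4,2), (4,3), (4,4)]
arrival = 29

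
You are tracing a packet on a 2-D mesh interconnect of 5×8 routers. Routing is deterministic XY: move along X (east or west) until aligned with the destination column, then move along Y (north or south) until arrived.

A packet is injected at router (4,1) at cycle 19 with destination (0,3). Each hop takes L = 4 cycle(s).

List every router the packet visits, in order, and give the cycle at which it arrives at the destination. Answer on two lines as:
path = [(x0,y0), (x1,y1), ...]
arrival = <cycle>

path = [(4,1), (3,1), (2,1), (1,1), (0,1), (0,2), (0,3)]
arrival = 43

  0. router=(4,1) cycle=19 (inject)
  1. router=(3,1) cycle=23 dir=W
  2. router=(2,1) cycle=27 dir=W
  3. router=(1,1) cycle=31 dir=W
  4. router=(0,1) cycle=35 dir=W
  5. router=(0,2) cycle=39 dir=N
  6. router=(0,3) cycle=43 dir=N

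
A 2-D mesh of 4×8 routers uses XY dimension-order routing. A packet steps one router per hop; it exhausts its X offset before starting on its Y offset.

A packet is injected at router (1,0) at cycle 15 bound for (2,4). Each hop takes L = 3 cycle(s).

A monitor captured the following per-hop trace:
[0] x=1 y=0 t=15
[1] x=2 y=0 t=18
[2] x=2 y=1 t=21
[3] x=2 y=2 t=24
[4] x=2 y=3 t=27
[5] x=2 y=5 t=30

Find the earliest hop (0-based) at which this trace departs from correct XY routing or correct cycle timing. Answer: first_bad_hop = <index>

first_bad_hop = 5

[1] (+1,+0) / 3c ⇒ ok
[2] (+0,+1) / 3c ⇒ ok
[3] (+0,+1) / 3c ⇒ ok
[4] (+0,+1) / 3c ⇒ ok
[5] (+0,+2) / 3c ⇒ BAD: non-unit step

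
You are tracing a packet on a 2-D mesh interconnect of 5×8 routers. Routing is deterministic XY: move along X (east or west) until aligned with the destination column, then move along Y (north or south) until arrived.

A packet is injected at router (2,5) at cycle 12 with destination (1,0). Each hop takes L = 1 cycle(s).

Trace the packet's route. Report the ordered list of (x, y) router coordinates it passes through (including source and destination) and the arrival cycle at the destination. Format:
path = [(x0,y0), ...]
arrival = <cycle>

src (2,5)  cyc=12
W→(1,5)  cyc=13
S→(1,4)  cyc=14
S→(1,3)  cyc=15
S→(1,2)  cyc=16
S→(1,1)  cyc=17
S→(1,0)  cyc=18

path = [(2,5), (1,5), (1,4), (1,3), (1,2), (1,1), (1,0)]
arrival = 18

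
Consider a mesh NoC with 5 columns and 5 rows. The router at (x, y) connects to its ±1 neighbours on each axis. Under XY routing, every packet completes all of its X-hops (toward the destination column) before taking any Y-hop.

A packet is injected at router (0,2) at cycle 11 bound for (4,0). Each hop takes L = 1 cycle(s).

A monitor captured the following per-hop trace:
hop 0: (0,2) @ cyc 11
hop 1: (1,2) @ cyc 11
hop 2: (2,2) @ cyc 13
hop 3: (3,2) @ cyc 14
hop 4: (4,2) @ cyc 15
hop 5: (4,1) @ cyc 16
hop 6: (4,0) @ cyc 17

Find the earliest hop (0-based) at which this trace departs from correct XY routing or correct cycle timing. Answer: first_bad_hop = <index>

first_bad_hop = 1

check 1→ d=(1,0) cyc+0: BAD: Δcyc=0≠L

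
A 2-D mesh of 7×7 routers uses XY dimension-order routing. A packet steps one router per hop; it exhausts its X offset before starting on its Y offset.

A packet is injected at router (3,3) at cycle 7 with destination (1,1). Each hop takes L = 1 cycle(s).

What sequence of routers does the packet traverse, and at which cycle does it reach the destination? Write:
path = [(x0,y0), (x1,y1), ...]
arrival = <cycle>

t=7: at (3,3)
t=8: at (2,3) after W
t=9: at (1,3) after W
t=10: at (1,2) after S
t=11: at (1,1) after S

path = [(3,3), (2,3), (1,3), (1,2), (1,1)]
arrival = 11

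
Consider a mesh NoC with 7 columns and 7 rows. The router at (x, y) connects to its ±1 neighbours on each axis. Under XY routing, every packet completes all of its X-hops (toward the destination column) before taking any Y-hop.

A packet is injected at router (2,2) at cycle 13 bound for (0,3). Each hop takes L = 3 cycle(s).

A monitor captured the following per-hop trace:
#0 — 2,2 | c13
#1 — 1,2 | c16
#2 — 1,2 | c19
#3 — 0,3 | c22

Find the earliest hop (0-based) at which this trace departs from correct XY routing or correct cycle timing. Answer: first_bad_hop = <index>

first_bad_hop = 2

[1] (-1,+0) / 3c ⇒ ok
[2] (+0,+0) / 3c ⇒ BAD: non-unit step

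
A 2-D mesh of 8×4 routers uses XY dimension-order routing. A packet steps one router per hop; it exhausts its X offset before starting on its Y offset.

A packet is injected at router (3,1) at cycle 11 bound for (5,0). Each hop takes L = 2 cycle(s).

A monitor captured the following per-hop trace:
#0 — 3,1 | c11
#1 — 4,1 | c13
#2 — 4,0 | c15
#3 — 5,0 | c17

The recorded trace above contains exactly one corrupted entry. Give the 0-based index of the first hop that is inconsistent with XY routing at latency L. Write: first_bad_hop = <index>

check 1→ d=(1,0) cyc+2: ok
check 2→ d=(0,-1) cyc+2: BAD: Y-move but x=4≠5

first_bad_hop = 2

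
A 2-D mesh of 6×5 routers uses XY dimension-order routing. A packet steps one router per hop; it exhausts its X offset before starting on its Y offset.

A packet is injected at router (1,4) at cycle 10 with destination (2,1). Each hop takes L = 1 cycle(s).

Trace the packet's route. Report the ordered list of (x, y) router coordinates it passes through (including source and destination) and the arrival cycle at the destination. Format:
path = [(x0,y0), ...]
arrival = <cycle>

path = [(1,4), (2,4), (2,3), (2,2), (2,1)]
arrival = 14

t=10: at (1,4)
t=11: at (2,4) after E
t=12: at (2,3) after S
t=13: at (2,2) after S
t=14: at (2,1) after S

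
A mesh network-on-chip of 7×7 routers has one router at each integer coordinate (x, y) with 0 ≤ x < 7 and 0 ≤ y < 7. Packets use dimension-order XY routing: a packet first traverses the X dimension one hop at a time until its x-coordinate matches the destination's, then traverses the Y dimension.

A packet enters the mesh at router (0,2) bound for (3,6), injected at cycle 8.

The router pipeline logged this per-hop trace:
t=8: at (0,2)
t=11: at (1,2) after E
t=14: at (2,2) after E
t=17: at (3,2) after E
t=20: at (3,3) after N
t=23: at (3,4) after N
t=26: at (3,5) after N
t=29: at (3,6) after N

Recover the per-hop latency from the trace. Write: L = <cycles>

Between hops 0 and 1 the cycle counter advances 11 − 8 = 3.
That increment is L by definition: L = 3.

L = 3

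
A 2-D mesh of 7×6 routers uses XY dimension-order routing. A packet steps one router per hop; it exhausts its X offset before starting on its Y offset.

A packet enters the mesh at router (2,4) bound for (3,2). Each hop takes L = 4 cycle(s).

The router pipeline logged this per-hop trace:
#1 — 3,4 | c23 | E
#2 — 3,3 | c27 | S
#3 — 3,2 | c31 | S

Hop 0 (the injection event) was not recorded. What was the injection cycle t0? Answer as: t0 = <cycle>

t0 = 19

cyc[1] = 23 and cyc[k] = t0 + k·L for every k.
Therefore t0 = 23 − L = 19.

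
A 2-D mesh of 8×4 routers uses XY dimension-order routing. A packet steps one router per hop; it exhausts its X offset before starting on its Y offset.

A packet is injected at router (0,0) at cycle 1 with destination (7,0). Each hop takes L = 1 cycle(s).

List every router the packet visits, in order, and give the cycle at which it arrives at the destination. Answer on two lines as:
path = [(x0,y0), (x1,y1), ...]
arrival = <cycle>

  0. router=(0,0) cycle=1 (inject)
  1. router=(1,0) cycle=2 dir=E
  2. router=(2,0) cycle=3 dir=E
  3. router=(3,0) cycle=4 dir=E
  4. router=(4,0) cycle=5 dir=E
  5. router=(5,0) cycle=6 dir=E
  6. router=(6,0) cycle=7 dir=E
  7. router=(7,0) cycle=8 dir=E

path = [(0,0), (1,0), (2,0), (3,0), (4,0), (5,0), (6,0), (7,0)]
arrival = 8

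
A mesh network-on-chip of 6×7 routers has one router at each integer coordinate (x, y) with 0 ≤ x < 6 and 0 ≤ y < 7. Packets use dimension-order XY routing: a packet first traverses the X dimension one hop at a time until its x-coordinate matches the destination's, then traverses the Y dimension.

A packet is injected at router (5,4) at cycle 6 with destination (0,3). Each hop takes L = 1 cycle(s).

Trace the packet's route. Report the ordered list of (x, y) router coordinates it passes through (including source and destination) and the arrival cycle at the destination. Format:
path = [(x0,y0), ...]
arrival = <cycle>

#0 — 5,4 | c6
#1 — 4,4 | c7 | W
#2 — 3,4 | c8 | W
#3 — 2,4 | c9 | W
#4 — 1,4 | c10 | W
#5 — 0,4 | c11 | W
#6 — 0,3 | c12 | S

path = [(5,4), (4,4), (3,4), (2,4), (1,4), (0,4), (0,3)]
arrival = 12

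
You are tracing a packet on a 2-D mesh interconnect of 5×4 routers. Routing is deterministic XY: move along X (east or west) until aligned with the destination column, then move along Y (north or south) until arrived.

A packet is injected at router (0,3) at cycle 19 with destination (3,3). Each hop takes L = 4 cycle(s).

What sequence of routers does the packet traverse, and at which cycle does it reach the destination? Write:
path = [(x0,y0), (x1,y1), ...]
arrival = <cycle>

[0] x=0 y=3 t=19
[1] x=1 y=3 t=23 →E
[2] x=2 y=3 t=27 →E
[3] x=3 y=3 t=31 →E

path = [(0,3), (1,3), (2,3), (3,3)]
arrival = 31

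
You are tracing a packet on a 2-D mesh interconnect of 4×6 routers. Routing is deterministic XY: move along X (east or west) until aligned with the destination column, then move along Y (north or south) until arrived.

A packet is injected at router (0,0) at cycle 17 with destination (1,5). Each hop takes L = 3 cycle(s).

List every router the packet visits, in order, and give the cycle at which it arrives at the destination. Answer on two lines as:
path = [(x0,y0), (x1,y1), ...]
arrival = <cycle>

#0 — 0,0 | c17
#1 — 1,0 | c20 | E
#2 — 1,1 | c23 | N
#3 — 1,2 | c26 | N
#4 — 1,3 | c29 | N
#5 — 1,4 | c32 | N
#6 — 1,5 | c35 | N

path = [(0,0), (1,0), (1,1), (1,2), (1,3), (1,4), (1,5)]
arrival = 35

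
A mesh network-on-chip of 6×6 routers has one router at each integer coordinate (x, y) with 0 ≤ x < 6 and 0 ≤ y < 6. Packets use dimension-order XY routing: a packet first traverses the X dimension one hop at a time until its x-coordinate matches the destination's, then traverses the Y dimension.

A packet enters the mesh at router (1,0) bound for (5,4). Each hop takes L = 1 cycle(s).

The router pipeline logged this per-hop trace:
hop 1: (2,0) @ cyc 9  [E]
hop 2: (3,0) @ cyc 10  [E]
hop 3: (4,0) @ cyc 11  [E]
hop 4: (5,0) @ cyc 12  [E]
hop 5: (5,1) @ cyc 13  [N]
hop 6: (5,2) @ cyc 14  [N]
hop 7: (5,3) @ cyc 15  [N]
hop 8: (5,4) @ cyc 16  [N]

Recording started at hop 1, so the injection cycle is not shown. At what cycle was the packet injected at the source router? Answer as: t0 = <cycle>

t0 = 8

cyc[1] = 9 and cyc[k] = t0 + k·L for every k.
Therefore t0 = 9 − L = 8.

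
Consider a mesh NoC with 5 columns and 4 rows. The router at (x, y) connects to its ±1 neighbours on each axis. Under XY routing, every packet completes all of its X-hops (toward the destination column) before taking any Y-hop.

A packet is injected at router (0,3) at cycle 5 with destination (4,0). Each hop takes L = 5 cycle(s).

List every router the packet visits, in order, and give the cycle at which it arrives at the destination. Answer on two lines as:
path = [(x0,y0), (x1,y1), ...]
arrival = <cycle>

path = [(0,3), (1,3), (2,3), (3,3), (4,3), (4,2), (4,1), (4,0)]
arrival = 40

t=5: at (0,3)
t=10: at (1,3) after E
t=15: at (2,3) after E
t=20: at (3,3) after E
t=25: at (4,3) after E
t=30: at (4,2) after S
t=35: at (4,1) after S
t=40: at (4,0) after S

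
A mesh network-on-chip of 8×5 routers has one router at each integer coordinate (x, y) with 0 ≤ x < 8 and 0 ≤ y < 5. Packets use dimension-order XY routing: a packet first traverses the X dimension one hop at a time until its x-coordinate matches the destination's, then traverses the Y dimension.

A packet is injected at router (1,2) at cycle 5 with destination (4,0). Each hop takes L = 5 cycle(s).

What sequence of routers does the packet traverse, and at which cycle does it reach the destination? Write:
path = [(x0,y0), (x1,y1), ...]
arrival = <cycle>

[0] x=1 y=2 t=5
[1] x=2 y=2 t=10 →E
[2] x=3 y=2 t=15 →E
[3] x=4 y=2 t=20 →E
[4] x=4 y=1 t=25 →S
[5] x=4 y=0 t=30 →S

path = [(1,2), (2,2), (3,2), (4,2), (4,1), (4,0)]
arrival = 30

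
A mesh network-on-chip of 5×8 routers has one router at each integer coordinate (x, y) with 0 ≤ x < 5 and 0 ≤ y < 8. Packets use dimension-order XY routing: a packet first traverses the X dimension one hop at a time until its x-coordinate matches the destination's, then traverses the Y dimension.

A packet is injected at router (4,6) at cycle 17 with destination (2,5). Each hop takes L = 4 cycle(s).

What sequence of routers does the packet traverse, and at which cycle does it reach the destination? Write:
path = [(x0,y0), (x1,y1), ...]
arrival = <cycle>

path = [(4,6), (3,6), (2,6), (2,5)]
arrival = 29

#0 — 4,6 | c17
#1 — 3,6 | c21 | W
#2 — 2,6 | c25 | W
#3 — 2,5 | c29 | S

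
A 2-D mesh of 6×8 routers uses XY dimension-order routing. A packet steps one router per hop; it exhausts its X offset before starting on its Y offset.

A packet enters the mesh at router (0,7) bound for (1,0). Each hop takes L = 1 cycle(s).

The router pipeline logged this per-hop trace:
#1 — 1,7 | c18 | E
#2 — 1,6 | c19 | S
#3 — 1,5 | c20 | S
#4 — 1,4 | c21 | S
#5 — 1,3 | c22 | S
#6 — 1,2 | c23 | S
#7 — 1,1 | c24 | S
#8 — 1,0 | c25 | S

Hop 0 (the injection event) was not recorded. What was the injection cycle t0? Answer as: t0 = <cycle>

cyc[1] = 18 and cyc[k] = t0 + k·L for every k.
t0 = cyc[1] − L = 18 − 1 = 17.

t0 = 17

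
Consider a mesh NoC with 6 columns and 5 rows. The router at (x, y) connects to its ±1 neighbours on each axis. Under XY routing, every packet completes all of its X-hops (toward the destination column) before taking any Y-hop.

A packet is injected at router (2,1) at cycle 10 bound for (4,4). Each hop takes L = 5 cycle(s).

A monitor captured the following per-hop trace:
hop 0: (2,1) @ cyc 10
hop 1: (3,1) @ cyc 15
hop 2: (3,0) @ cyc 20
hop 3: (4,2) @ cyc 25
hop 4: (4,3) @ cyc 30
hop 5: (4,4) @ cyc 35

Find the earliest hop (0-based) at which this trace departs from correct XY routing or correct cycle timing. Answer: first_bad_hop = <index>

first_bad_hop = 2

check 1→ d=(1,0) cyc+5: ok
check 2→ d=(0,-1) cyc+5: BAD: Y-move but x=3≠4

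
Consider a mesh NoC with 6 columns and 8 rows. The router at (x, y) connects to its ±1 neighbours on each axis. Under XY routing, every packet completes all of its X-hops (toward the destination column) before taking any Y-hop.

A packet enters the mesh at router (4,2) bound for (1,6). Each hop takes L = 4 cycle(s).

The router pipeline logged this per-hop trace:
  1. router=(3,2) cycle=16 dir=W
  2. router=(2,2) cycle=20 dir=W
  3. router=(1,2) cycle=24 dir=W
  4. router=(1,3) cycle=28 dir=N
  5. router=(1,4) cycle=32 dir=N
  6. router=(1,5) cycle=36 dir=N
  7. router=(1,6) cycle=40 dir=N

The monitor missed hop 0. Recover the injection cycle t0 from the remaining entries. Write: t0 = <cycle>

t0 = 12

Hop 1 reached at cycle 16; hop k is at t0 + k·L.
t0 = cyc[1] − L = 16 − 4 = 12.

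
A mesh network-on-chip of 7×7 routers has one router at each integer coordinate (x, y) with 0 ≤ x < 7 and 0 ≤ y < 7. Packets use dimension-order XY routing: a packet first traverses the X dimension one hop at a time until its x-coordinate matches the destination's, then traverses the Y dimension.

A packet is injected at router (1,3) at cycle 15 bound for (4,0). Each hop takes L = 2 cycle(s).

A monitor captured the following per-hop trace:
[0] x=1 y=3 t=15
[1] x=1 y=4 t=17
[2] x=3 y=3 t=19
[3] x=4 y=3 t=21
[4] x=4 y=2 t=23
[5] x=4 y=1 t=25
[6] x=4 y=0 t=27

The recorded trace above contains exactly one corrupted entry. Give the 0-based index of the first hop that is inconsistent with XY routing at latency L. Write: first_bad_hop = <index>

first_bad_hop = 1

check 1→ d=(0,1) cyc+2: BAD: Y-move but x=1≠4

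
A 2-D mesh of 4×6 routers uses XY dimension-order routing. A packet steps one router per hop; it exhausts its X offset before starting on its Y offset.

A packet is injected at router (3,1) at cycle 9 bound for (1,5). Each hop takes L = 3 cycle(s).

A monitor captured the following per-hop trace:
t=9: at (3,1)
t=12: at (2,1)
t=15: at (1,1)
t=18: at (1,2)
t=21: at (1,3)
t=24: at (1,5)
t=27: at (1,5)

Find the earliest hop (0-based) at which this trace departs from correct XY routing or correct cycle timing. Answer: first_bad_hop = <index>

first_bad_hop = 5

  1: Δx=-1 Δy=+0 Δt=3 [ok]
  2: Δx=-1 Δy=+0 Δt=3 [ok]
  3: Δx=+0 Δy=+1 Δt=3 [ok]
  4: Δx=+0 Δy=+1 Δt=3 [ok]
  5: Δx=+0 Δy=+2 Δt=3 [BAD: non-unit step]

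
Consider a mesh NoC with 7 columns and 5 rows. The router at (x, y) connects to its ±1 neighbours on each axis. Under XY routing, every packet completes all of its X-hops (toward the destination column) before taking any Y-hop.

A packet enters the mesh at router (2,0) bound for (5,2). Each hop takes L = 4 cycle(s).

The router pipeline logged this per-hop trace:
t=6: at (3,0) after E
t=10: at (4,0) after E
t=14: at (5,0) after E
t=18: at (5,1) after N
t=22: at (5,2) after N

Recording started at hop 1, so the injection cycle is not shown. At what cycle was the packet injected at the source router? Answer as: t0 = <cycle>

t0 = 2

cyc[1] = 6 and cyc[k] = t0 + k·L for every k.
t0 = cyc[1] − L = 6 − 4 = 2.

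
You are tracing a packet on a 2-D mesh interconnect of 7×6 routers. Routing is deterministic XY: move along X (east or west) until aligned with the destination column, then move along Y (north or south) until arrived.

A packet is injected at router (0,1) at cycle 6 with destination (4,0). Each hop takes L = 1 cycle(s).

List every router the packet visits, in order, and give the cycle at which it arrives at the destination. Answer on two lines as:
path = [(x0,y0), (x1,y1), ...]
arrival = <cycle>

#0 — 0,1 | c6
#1 — 1,1 | c7 | E
#2 — 2,1 | c8 | E
#3 — 3,1 | c9 | E
#4 — 4,1 | c10 | E
#5 — 4,0 | c11 | S

path = [(0,1), (1,1), (2,1), (3,1), (4,1), (4,0)]
arrival = 11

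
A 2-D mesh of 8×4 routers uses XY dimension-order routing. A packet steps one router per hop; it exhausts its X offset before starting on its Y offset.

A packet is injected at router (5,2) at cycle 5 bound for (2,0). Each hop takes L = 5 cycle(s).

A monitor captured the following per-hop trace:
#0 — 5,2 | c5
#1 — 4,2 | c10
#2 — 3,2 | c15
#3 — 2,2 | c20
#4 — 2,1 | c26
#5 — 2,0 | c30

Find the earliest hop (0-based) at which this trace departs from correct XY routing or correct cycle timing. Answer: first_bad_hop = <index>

[1] (-1,+0) / 5c ⇒ ok
[2] (-1,+0) / 5c ⇒ ok
[3] (-1,+0) / 5c ⇒ ok
[4] (+0,-1) / 6c ⇒ BAD: Δcyc=6≠L

first_bad_hop = 4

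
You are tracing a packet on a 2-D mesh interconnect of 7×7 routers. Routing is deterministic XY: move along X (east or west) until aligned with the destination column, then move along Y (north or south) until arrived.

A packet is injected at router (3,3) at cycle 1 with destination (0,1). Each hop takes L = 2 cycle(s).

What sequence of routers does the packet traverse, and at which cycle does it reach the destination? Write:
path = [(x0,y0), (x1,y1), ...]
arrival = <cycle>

path = [(3,3), (2,3), (1,3), (0,3), (0,2), (0,1)]
arrival = 11

[0] x=3 y=3 t=1
[1] x=2 y=3 t=3 →W
[2] x=1 y=3 t=5 →W
[3] x=0 y=3 t=7 →W
[4] x=0 y=2 t=9 →S
[5] x=0 y=1 t=11 →S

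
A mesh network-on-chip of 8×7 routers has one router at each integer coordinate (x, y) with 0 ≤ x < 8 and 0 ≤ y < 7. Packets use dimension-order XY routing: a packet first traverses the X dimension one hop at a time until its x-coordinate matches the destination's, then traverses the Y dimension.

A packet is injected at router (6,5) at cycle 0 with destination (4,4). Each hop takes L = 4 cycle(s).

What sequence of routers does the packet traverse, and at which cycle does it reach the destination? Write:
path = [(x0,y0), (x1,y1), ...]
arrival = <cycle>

src (6,5)  cyc=0
W→(5,5)  cyc=4
W→(4,5)  cyc=8
S→(4,4)  cyc=12

path = [(6,5), (5,5), (4,5), (4,4)]
arrival = 12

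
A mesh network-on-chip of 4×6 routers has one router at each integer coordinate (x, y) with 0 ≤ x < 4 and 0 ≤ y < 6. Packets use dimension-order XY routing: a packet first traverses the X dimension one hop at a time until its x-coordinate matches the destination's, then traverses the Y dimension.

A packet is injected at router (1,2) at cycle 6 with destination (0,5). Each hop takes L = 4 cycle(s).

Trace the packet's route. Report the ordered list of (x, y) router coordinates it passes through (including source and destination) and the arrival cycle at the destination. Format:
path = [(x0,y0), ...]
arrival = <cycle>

path = [(1,2), (0,2), (0,3), (0,4), (0,5)]
arrival = 22

src (1,2)  cyc=6
W→(0,2)  cyc=10
N→(0,3)  cyc=14
N→(0,4)  cyc=18
N→(0,5)  cyc=22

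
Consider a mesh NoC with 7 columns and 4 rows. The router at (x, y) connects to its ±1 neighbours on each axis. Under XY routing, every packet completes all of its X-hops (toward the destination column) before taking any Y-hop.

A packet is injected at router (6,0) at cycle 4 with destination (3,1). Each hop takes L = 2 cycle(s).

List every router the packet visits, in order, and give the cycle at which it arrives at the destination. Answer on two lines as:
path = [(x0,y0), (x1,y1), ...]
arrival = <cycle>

path = [(6,0), (5,0), (4,0), (3,0), (3,1)]
arrival = 12

#0 — 6,0 | c4
#1 — 5,0 | c6 | W
#2 — 4,0 | c8 | W
#3 — 3,0 | c10 | W
#4 — 3,1 | c12 | N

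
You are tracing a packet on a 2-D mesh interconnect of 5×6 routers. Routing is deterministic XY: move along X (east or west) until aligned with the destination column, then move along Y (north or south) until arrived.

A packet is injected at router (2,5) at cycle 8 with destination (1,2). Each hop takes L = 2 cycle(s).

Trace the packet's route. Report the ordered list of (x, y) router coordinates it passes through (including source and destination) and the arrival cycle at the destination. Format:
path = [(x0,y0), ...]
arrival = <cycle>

t=8: at (2,5)
t=10: at (1,5) after W
t=12: at (1,4) after S
t=14: at (1,3) after S
t=16: at (1,2) after S

path = [(2,5), (1,5), (1,4), (1,3), (1,2)]
arrival = 16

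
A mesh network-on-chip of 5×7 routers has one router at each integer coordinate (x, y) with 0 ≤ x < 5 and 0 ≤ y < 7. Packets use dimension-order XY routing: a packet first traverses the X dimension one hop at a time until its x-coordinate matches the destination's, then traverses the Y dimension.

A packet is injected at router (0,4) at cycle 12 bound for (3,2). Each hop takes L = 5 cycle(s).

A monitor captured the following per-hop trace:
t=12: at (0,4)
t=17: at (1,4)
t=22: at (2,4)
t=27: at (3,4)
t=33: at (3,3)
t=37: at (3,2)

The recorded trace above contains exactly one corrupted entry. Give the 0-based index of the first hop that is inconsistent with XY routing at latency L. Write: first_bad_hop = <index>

check 1→ d=(1,0) cyc+5: ok
check 2→ d=(1,0) cyc+5: ok
check 3→ d=(1,0) cyc+5: ok
check 4→ d=(0,-1) cyc+6: BAD: Δcyc=6≠L

first_bad_hop = 4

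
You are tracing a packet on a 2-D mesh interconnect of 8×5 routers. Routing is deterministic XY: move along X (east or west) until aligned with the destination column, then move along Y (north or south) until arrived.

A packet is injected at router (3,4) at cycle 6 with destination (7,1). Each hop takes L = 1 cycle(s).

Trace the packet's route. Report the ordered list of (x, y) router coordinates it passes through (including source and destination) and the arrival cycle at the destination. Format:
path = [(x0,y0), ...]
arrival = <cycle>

path = [(3,4), (4,4), (5,4), (6,4), (7,4), (7,3), (7,2), (7,1)]
arrival = 13

#0 — 3,4 | c6
#1 — 4,4 | c7 | E
#2 — 5,4 | c8 | E
#3 — 6,4 | c9 | E
#4 — 7,4 | c10 | E
#5 — 7,3 | c11 | S
#6 — 7,2 | c12 | S
#7 — 7,1 | c13 | S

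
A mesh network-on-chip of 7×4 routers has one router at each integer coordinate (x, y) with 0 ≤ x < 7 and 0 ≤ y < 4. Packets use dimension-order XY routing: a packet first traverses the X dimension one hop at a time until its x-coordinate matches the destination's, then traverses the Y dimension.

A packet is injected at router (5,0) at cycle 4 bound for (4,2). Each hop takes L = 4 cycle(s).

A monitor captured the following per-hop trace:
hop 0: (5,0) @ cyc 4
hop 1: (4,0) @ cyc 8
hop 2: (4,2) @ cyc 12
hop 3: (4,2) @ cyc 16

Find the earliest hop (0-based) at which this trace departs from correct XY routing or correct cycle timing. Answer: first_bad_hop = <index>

  1: Δx=-1 Δy=+0 Δt=4 [ok]
  2: Δx=+0 Δy=+2 Δt=4 [BAD: non-unit step]

first_bad_hop = 2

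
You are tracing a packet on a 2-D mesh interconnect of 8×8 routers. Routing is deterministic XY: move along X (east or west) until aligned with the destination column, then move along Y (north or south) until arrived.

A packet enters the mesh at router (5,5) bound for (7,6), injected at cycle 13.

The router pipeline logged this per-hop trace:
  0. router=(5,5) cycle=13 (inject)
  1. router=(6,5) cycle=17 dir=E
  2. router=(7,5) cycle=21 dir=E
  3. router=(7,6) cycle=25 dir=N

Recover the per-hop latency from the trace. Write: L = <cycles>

L = 4

Δcyc across hop 0→1: 17 − 13 = 4.
Each hop adds L, hence L = 4.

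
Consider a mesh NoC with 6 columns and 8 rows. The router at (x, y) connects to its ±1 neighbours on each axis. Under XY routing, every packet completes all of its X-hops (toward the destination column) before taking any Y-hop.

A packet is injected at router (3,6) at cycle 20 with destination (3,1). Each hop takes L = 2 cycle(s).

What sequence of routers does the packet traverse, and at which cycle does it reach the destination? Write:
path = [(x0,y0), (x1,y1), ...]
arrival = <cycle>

path = [(3,6), (3,5), (3,4), (3,3), (3,2), (3,1)]
arrival = 30

t=20: at (3,6)
t=22: at (3,5) after S
t=24: at (3,4) after S
t=26: at (3,3) after S
t=28: at (3,2) after S
t=30: at (3,1) after S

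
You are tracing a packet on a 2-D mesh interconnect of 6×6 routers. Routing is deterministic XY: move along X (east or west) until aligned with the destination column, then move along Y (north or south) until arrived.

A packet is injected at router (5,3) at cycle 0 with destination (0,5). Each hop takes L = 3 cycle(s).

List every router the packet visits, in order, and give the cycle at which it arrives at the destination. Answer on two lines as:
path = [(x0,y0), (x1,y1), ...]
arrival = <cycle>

src (5,3)  cyc=0
W→(4,3)  cyc=3
W→(3,3)  cyc=6
W→(2,3)  cyc=9
W→(1,3)  cyc=12
W→(0,3)  cyc=15
N→(0,4)  cyc=18
N→(0,5)  cyc=21

path = [(5,3), (4,3), (3,3), (2,3), (1,3), (0,3), (0,4), (0,5)]
arrival = 21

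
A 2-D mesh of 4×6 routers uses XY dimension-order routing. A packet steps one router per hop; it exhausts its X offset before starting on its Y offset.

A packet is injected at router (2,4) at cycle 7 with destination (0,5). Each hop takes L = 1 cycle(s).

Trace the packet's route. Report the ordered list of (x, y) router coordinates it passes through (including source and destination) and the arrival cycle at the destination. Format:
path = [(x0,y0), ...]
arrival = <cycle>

src (2,4)  cyc=7
W→(1,4)  cyc=8
W→(0,4)  cyc=9
N→(0,5)  cyc=10

path = [(2,4), (1,4), (0,4), (0,5)]
arrival = 10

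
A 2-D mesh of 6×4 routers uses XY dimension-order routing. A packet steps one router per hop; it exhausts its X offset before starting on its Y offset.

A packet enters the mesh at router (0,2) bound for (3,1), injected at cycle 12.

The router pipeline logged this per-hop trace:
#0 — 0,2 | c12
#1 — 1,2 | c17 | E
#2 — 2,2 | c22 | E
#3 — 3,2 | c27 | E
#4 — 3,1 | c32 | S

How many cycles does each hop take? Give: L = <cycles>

cyc[1] − cyc[0] = 17 − 12 = 5.
Per-hop latency L = Δcyc = 5.

L = 5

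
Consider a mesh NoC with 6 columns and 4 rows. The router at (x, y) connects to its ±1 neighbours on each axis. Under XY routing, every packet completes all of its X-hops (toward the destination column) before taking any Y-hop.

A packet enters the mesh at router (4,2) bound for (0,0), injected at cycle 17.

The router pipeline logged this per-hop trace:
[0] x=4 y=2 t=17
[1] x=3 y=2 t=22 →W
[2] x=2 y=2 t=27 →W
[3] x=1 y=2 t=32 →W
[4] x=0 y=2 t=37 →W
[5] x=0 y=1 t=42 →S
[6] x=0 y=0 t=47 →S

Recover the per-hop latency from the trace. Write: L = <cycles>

L = 5

From hop 0 (17) to hop 1 (22): +5 cycles.
That increment is L by definition: L = 5.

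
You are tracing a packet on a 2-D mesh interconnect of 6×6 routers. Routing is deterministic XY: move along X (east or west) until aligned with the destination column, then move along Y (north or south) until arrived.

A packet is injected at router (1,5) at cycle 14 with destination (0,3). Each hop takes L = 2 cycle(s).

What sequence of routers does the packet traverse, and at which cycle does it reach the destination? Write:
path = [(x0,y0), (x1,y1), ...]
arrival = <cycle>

t=14: at (1,5)
t=16: at (0,5) after W
t=18: at (0,4) after S
t=20: at (0,3) after S

path = [(1,5), (0,5), (0,4), (0,3)]
arrival = 20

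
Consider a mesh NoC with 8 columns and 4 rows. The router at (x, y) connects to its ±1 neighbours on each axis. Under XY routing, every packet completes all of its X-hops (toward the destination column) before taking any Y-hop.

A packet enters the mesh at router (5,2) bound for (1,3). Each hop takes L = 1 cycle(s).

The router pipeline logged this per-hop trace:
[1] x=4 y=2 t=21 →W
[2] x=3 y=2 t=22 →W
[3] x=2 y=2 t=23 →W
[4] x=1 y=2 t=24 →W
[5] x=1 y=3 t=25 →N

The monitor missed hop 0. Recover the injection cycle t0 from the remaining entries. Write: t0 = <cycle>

Hop 1 reached at cycle 21; hop k is at t0 + k·L.
Therefore t0 = 21 − L = 20.

t0 = 20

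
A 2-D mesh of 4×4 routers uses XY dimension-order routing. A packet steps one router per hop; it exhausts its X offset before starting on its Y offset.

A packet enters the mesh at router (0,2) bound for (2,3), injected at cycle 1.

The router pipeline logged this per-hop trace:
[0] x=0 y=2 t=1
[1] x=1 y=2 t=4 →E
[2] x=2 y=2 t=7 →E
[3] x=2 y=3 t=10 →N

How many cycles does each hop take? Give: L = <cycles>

L = 3

Δcyc across hop 0→1: 4 − 1 = 3.
Per-hop latency L = Δcyc = 3.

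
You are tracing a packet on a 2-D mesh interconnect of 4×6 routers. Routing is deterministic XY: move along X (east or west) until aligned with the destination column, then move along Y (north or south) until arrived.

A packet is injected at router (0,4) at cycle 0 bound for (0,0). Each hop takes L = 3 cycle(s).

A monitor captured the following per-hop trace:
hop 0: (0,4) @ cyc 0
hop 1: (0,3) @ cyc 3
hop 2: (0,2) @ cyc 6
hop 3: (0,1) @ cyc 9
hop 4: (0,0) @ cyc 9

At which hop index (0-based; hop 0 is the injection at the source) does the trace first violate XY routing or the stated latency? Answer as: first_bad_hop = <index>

first_bad_hop = 4

hop 1: step (+0,-1), +3 cyc — ok
hop 2: step (+0,-1), +3 cyc — ok
hop 3: step (+0,-1), +3 cyc — ok
hop 4: step (+0,-1), +0 cyc — BAD: Δcyc=0≠L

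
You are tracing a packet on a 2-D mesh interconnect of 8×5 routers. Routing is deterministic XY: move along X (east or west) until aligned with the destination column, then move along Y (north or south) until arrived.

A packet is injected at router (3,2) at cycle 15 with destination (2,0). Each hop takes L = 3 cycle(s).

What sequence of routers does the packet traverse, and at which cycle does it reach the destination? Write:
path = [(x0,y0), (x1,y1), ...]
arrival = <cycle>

hop 0: (3,2) @ cyc 15
hop 1: (2,2) @ cyc 18  [W]
hop 2: (2,1) @ cyc 21  [S]
hop 3: (2,0) @ cyc 24  [S]

path = [(3,2), (2,2), (2,1), (2,0)]
arrival = 24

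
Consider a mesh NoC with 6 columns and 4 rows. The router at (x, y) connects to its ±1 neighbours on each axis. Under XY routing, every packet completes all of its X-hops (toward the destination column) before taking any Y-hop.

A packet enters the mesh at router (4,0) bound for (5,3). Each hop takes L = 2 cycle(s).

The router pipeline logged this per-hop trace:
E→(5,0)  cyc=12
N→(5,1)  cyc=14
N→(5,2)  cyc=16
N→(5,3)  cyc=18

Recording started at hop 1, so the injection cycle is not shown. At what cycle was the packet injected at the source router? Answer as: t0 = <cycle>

At hop 1 the cycle is 12; in general cyc_k = t0 + kL.
Subtract one hop: t0 = 12 − 2 = 10.

t0 = 10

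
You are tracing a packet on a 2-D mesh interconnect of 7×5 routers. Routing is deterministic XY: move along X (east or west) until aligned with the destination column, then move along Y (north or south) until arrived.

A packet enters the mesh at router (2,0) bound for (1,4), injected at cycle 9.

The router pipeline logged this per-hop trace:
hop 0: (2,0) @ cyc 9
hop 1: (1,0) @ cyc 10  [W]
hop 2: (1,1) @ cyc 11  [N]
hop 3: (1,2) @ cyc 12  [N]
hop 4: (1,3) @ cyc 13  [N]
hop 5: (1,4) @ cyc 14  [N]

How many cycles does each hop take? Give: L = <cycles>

Between hops 0 and 1 the cycle counter advances 10 − 9 = 1.
One hop costs L cycles, so L = 1.

L = 1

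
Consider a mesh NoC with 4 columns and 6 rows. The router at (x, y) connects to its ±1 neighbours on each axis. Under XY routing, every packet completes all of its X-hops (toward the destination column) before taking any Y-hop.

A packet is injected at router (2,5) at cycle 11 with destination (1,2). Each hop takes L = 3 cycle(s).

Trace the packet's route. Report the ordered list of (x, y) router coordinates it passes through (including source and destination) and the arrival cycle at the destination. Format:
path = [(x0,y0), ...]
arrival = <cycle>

[0] x=2 y=5 t=11
[1] x=1 y=5 t=14 →W
[2] x=1 y=4 t=17 →S
[3] x=1 y=3 t=20 →S
[4] x=1 y=2 t=23 →S

path = [(2,5), (1,5), (1,4), (1,3), (1,2)]
arrival = 23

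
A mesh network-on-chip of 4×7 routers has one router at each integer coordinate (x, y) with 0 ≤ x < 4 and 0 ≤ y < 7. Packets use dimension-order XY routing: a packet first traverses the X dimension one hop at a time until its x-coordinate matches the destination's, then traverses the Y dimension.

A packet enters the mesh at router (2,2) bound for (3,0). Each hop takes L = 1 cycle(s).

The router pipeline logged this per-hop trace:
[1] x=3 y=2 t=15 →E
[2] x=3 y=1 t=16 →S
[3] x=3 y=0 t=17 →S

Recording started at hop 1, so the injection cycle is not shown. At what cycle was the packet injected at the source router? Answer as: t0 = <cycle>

t0 = 14

cyc[1] = 15 and cyc[k] = t0 + k·L for every k.
Therefore t0 = 15 − L = 14.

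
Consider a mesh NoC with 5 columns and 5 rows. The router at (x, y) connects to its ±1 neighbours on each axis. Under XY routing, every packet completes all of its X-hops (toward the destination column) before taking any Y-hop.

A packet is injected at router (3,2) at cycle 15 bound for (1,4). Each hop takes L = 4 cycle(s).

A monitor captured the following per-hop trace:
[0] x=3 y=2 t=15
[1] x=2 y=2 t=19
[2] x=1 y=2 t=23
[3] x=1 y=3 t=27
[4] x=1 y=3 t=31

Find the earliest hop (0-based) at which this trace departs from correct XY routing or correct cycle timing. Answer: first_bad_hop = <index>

first_bad_hop = 4

[1] (-1,+0) / 4c ⇒ ok
[2] (-1,+0) / 4c ⇒ ok
[3] (+0,+1) / 4c ⇒ ok
[4] (+0,+0) / 4c ⇒ BAD: non-unit step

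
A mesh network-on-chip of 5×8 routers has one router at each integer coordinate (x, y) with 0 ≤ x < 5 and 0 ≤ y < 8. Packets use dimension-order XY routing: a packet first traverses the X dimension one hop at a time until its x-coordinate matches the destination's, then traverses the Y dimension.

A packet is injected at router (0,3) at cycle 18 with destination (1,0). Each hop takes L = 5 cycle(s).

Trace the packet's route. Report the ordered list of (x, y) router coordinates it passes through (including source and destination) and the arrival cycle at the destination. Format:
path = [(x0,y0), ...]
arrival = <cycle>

[0] x=0 y=3 t=18
[1] x=1 y=3 t=23 →E
[2] x=1 y=2 t=28 →S
[3] x=1 y=1 t=33 →S
[4] x=1 y=0 t=38 →S

path = [(0,3), (1,3), (1,2), (1,1), (1,0)]
arrival = 38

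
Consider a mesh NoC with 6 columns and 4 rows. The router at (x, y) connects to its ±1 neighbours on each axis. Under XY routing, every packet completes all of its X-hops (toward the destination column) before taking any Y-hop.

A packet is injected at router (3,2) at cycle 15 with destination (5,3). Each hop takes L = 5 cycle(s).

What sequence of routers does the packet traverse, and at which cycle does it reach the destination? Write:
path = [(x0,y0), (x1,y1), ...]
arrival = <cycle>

path = [(3,2), (4,2), (5,2), (5,3)]
arrival = 30

t=15: at (3,2)
t=20: at (4,2) after E
t=25: at (5,2) after E
t=30: at (5,3) after N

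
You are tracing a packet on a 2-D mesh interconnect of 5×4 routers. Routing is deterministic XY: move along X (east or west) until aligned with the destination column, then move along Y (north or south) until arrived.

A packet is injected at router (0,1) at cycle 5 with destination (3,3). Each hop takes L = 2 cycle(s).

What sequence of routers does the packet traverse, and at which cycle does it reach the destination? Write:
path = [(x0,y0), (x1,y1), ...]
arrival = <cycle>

path = [(0,1), (1,1), (2,1), (3,1), (3,2), (3,3)]
arrival = 15

t=5: at (0,1)
t=7: at (1,1) after E
t=9: at (2,1) after E
t=11: at (3,1) after E
t=13: at (3,2) after N
t=15: at (3,3) after N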